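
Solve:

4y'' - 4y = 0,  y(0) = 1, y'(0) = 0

General solution: y = C₁e^x + C₂e^(-x)
Applying ICs: C₁ = 1/2, C₂ = 1/2
Particular solution: y = (1/2)e^x + (1/2)e^(-x)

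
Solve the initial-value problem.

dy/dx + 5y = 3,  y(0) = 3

General solution: y = 3/5 + Ce^(-5x)
Applying y(0) = 3: C = 3 - 3/5 = 12/5
Particular solution: y = 3/5 + (12/5)e^(-5x)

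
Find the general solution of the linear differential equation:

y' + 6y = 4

Using integrating factor method:

General solution: y = 2/3 + Ce^(-6x)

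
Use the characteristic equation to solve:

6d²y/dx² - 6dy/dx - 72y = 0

Characteristic equation: 6r² - 6r - 72 = 0
Divide by 6: r² - r - 12 = 0
Roots: r = 4, -3 (distinct real)
General solution: y = C₁e^(4x) + C₂e^(-3x)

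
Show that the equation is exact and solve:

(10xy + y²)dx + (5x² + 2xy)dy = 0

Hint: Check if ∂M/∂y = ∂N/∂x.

Verify exactness: ∂M/∂y = ∂N/∂x ✓
Find F(x,y) such that ∂F/∂x = M, ∂F/∂y = N
Solution: 5x²y + xy² = C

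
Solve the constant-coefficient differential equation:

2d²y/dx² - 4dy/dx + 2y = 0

Characteristic equation: 2r² - 4r + 2 = 0
Divide by 2: r² - 2r + 1 = 0
Factored: (r - 1)² = 0
Repeated root: r = 1
General solution: y = (C₁ + C₂x)e^x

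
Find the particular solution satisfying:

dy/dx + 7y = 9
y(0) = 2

General solution: y = 9/7 + Ce^(-7x)
Applying y(0) = 2: C = 2 - 9/7 = 5/7
Particular solution: y = 9/7 + (5/7)e^(-7x)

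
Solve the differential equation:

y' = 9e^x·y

Separating variables and integrating:
ln|y| = 9e^x + C

General solution: y = Ce^(9e^x)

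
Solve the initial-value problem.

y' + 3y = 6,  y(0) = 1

General solution: y = 2 + Ce^(-3x)
Applying y(0) = 1: C = 1 - 2 = -1
Particular solution: y = 2 - e^(-3x)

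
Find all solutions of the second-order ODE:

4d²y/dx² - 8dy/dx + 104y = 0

Characteristic equation: 4r² - 8r + 104 = 0
Divide by 4: r² - 2r + 26 = 0
Roots: r = 1 ± 5i (complex conjugates)
General solution: y = e^x(C₁cos(5x) + C₂sin(5x))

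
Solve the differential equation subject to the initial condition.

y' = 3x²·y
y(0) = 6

General solution: y = Ce^(x³)
Applying IC y(0) = 6:
Particular solution: y = 6e^(x³)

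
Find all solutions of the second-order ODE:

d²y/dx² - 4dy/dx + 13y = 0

Characteristic equation: r² - 4r + 13 = 0
Roots: r = 2 ± 3i (complex conjugates)
General solution: y = e^(2x)(C₁cos(3x) + C₂sin(3x))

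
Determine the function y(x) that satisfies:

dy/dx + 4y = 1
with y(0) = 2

General solution: y = 1/4 + Ce^(-4x)
Applying y(0) = 2: C = 2 - 1/4 = 7/4
Particular solution: y = 1/4 + (7/4)e^(-4x)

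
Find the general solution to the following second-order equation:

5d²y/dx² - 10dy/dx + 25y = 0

Characteristic equation: 5r² - 10r + 25 = 0
Divide by 5: r² - 2r + 5 = 0
Roots: r = 1 ± 2i (complex conjugates)
General solution: y = e^x(C₁cos(2x) + C₂sin(2x))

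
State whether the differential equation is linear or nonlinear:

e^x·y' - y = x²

Linear (y and its derivatives appear to the first power only, no products of y terms)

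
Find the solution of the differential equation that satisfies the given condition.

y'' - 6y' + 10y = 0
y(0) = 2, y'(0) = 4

General solution: y = e^(3x)(C₁cos(x) + C₂sin(x))
Complex roots r = 3 ± i
Applying ICs: C₁ = 2, C₂ = -2
Particular solution: y = e^(3x)(2cos(x) - 2sin(x))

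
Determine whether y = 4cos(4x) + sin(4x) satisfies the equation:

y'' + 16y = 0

Verification:
y'' = -64cos(4x) - 16sin(4x)
y'' + 16y = 0 ✓

Yes, it is a solution.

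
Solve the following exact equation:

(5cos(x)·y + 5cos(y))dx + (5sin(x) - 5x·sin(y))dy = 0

Verify exactness: ∂M/∂y = ∂N/∂x ✓
Find F(x,y) such that ∂F/∂x = M, ∂F/∂y = N
Solution: 5sin(x)·y + 5x·cos(y) = C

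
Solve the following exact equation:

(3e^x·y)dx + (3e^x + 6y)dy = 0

Verify exactness: ∂M/∂y = ∂N/∂x ✓
Find F(x,y) such that ∂F/∂x = M, ∂F/∂y = N
Solution: 3e^x·y + 3y² = C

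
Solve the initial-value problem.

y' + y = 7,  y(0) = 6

General solution: y = 7 + Ce^(-x)
Applying y(0) = 6: C = 6 - 7 = -1
Particular solution: y = 7 - e^(-x)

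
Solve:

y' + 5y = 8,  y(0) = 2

General solution: y = 8/5 + Ce^(-5x)
Applying y(0) = 2: C = 2 - 8/5 = 2/5
Particular solution: y = 8/5 + (2/5)e^(-5x)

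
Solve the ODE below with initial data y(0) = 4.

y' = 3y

General solution: y = Ce^(3x)
Applying IC y(0) = 4:
Particular solution: y = 4e^(3x)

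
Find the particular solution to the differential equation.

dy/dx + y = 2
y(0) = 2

General solution: y = 2 + Ce^(-x)
Applying y(0) = 2: C = 2 - 2 = 0
Particular solution: y = 2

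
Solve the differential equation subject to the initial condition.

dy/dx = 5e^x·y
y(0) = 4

General solution: y = Ce^(5e^x)
Applying IC y(0) = 4:
Particular solution: y = 4e^(5(e^x - 1))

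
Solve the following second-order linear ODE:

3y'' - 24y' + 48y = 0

Characteristic equation: 3r² - 24r + 48 = 0
Divide by 3: r² - 8r + 16 = 0
Factored: (r - 4)² = 0
Repeated root: r = 4
General solution: y = (C₁ + C₂x)e^(4x)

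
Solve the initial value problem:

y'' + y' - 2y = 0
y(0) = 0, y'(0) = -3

General solution: y = C₁e^x + C₂e^(-2x)
Applying ICs: C₁ = -1, C₂ = 1
Particular solution: y = -e^x + e^(-2x)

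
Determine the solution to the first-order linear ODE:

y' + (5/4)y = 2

Using integrating factor method:

General solution: y = 8/5 + Ce^(-5x/4)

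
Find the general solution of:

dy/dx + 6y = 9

Using integrating factor method:

General solution: y = 3/2 + Ce^(-6x)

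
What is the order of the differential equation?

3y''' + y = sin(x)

The order is 3 (highest derivative is of order 3).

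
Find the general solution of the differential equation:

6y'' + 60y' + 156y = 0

Characteristic equation: 6r² + 60r + 156 = 0
Divide by 6: r² + 10r + 26 = 0
Roots: r = -5 ± i (complex conjugates)
General solution: y = e^(-5x)(C₁cos(x) + C₂sin(x))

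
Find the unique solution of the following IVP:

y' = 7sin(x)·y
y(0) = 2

General solution: y = Ce^(-7cos(x))
Applying IC y(0) = 2:
Particular solution: y = 2e^(7(1-cos(x)))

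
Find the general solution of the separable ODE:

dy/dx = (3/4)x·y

Separating variables and integrating:
ln|y| = 3x^2/8 + C

General solution: y = Ce^(3x^2/8)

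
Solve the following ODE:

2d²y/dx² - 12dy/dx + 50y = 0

Characteristic equation: 2r² - 12r + 50 = 0
Divide by 2: r² - 6r + 25 = 0
Roots: r = 3 ± 4i (complex conjugates)
General solution: y = e^(3x)(C₁cos(4x) + C₂sin(4x))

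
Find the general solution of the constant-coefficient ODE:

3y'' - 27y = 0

Characteristic equation: 3r² - 27 = 0
Divide by 3: r² - 9 = 0
Roots: r = 3, -3 (distinct real)
General solution: y = C₁e^(3x) + C₂e^(-3x)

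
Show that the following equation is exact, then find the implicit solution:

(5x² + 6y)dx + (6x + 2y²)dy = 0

Verify exactness: ∂M/∂y = ∂N/∂x ✓
Find F(x,y) such that ∂F/∂x = M, ∂F/∂y = N
Solution: 5x³/3 + 6xy + 2y³/3 = C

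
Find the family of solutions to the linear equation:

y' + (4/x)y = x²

Using integrating factor method:

General solution: y = (1/7)x^3 + Cx^(-4)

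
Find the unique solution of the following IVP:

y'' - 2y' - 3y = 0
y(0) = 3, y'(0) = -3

General solution: y = C₁e^(3x) + C₂e^(-x)
Applying ICs: C₁ = 0, C₂ = 3
Particular solution: y = 3e^(-x)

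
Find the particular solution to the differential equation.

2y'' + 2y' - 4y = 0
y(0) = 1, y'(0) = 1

General solution: y = C₁e^x + C₂e^(-2x)
Applying ICs: C₁ = 1, C₂ = 0
Particular solution: y = e^x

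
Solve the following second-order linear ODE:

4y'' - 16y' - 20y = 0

Characteristic equation: 4r² - 16r - 20 = 0
Divide by 4: r² - 4r - 5 = 0
Roots: r = 5, -1 (distinct real)
General solution: y = C₁e^(5x) + C₂e^(-x)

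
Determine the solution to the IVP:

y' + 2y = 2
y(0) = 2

General solution: y = 1 + Ce^(-2x)
Applying y(0) = 2: C = 2 - 1 = 1
Particular solution: y = 1 + e^(-2x)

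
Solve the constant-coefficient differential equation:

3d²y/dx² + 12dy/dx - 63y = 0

Characteristic equation: 3r² + 12r - 63 = 0
Divide by 3: r² + 4r - 21 = 0
Roots: r = 3, -7 (distinct real)
General solution: y = C₁e^(3x) + C₂e^(-7x)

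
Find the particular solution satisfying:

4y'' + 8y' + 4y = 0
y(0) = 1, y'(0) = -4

General solution: y = (C₁ + C₂x)e^(-x)
Repeated root r = -1
Applying ICs: C₁ = 1, C₂ = -3
Particular solution: y = (1 - 3x)e^(-x)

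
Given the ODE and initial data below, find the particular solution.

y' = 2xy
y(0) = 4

General solution: y = Ce^(x²)
Applying IC y(0) = 4:
Particular solution: y = 4e^(x²)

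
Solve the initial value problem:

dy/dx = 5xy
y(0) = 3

General solution: y = Ce^(5x²/2)
Applying IC y(0) = 3:
Particular solution: y = 3e^(5x²/2)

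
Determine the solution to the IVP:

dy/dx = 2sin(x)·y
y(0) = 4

General solution: y = Ce^(-2cos(x))
Applying IC y(0) = 4:
Particular solution: y = 4e^(2(1-cos(x)))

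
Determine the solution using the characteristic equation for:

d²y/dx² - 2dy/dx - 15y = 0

Characteristic equation: r² - 2r - 15 = 0
Roots: r = 5, -3 (distinct real)
General solution: y = C₁e^(5x) + C₂e^(-3x)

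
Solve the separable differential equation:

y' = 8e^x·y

Separating variables and integrating:
ln|y| = 8e^x + C

General solution: y = Ce^(8e^x)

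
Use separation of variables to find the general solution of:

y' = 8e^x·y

Separating variables and integrating:
ln|y| = 8e^x + C

General solution: y = Ce^(8e^x)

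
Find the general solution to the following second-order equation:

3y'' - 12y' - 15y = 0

Characteristic equation: 3r² - 12r - 15 = 0
Divide by 3: r² - 4r - 5 = 0
Roots: r = 5, -1 (distinct real)
General solution: y = C₁e^(5x) + C₂e^(-x)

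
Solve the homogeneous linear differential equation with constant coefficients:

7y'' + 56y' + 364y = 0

Characteristic equation: 7r² + 56r + 364 = 0
Divide by 7: r² + 8r + 52 = 0
Roots: r = -4 ± 6i (complex conjugates)
General solution: y = e^(-4x)(C₁cos(6x) + C₂sin(6x))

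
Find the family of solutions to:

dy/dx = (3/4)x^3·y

Separating variables and integrating:
ln|y| = 3x^4/16 + C

General solution: y = Ce^(3x^4/16)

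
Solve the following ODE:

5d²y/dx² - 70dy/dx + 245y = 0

Characteristic equation: 5r² - 70r + 245 = 0
Divide by 5: r² - 14r + 49 = 0
Factored: (r - 7)² = 0
Repeated root: r = 7
General solution: y = (C₁ + C₂x)e^(7x)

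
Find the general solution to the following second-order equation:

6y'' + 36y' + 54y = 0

Characteristic equation: 6r² + 36r + 54 = 0
Divide by 6: r² + 6r + 9 = 0
Factored: (r + 3)² = 0
Repeated root: r = -3
General solution: y = (C₁ + C₂x)e^(-3x)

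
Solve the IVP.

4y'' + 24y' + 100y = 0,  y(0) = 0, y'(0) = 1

General solution: y = e^(-3x)(C₁cos(4x) + C₂sin(4x))
Complex roots r = -3 ± 4i
Applying ICs: C₁ = 0, C₂ = 1/4
Particular solution: y = e^(-3x)((1/4)sin(4x))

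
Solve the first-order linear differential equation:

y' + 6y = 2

Using integrating factor method:

General solution: y = 1/3 + Ce^(-6x)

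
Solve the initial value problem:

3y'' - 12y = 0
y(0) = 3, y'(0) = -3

General solution: y = C₁e^(2x) + C₂e^(-2x)
Applying ICs: C₁ = 3/4, C₂ = 9/4
Particular solution: y = (3/4)e^(2x) + (9/4)e^(-2x)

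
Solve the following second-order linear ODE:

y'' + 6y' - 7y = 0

Characteristic equation: r² + 6r - 7 = 0
Roots: r = 1, -7 (distinct real)
General solution: y = C₁e^x + C₂e^(-7x)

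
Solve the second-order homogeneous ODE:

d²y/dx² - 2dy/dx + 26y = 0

Characteristic equation: r² - 2r + 26 = 0
Roots: r = 1 ± 5i (complex conjugates)
General solution: y = e^x(C₁cos(5x) + C₂sin(5x))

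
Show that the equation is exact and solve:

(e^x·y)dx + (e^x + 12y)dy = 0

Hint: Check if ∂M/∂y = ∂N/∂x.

Verify exactness: ∂M/∂y = ∂N/∂x ✓
Find F(x,y) such that ∂F/∂x = M, ∂F/∂y = N
Solution: e^x·y + 6y² = C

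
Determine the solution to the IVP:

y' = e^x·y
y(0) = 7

General solution: y = Ce^(e^x)
Applying IC y(0) = 7:
Particular solution: y = 7e^(e^x - 1)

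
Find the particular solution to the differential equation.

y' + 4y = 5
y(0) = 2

General solution: y = 5/4 + Ce^(-4x)
Applying y(0) = 2: C = 2 - 5/4 = 3/4
Particular solution: y = 5/4 + (3/4)e^(-4x)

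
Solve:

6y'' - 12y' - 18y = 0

Characteristic equation: 6r² - 12r - 18 = 0
Divide by 6: r² - 2r - 3 = 0
Roots: r = 3, -1 (distinct real)
General solution: y = C₁e^(3x) + C₂e^(-x)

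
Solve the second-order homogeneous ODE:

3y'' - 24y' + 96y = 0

Characteristic equation: 3r² - 24r + 96 = 0
Divide by 3: r² - 8r + 32 = 0
Roots: r = 4 ± 4i (complex conjugates)
General solution: y = e^(4x)(C₁cos(4x) + C₂sin(4x))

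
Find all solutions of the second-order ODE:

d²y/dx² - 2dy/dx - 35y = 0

Characteristic equation: r² - 2r - 35 = 0
Roots: r = 7, -5 (distinct real)
General solution: y = C₁e^(7x) + C₂e^(-5x)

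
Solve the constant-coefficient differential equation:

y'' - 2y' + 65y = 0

Characteristic equation: r² - 2r + 65 = 0
Roots: r = 1 ± 8i (complex conjugates)
General solution: y = e^x(C₁cos(8x) + C₂sin(8x))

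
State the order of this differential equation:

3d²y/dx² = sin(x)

The order is 2 (highest derivative is of order 2).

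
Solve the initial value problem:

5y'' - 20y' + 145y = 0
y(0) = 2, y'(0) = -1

General solution: y = e^(2x)(C₁cos(5x) + C₂sin(5x))
Complex roots r = 2 ± 5i
Applying ICs: C₁ = 2, C₂ = -1
Particular solution: y = e^(2x)(2cos(5x) - sin(5x))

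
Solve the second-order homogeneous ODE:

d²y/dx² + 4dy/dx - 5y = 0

Characteristic equation: r² + 4r - 5 = 0
Roots: r = 1, -5 (distinct real)
General solution: y = C₁e^x + C₂e^(-5x)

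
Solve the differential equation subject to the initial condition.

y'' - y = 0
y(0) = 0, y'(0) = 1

General solution: y = C₁e^x + C₂e^(-x)
Applying ICs: C₁ = 1/2, C₂ = -1/2
Particular solution: y = (1/2)e^x - (1/2)e^(-x)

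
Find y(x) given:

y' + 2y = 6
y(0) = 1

General solution: y = 3 + Ce^(-2x)
Applying y(0) = 1: C = 1 - 3 = -2
Particular solution: y = 3 - 2e^(-2x)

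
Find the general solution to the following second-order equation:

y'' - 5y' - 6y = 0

Characteristic equation: r² - 5r - 6 = 0
Roots: r = 6, -1 (distinct real)
General solution: y = C₁e^(6x) + C₂e^(-x)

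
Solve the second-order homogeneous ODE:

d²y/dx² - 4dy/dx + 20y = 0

Characteristic equation: r² - 4r + 20 = 0
Roots: r = 2 ± 4i (complex conjugates)
General solution: y = e^(2x)(C₁cos(4x) + C₂sin(4x))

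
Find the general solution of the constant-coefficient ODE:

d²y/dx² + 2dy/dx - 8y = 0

Characteristic equation: r² + 2r - 8 = 0
Roots: r = 2, -4 (distinct real)
General solution: y = C₁e^(2x) + C₂e^(-4x)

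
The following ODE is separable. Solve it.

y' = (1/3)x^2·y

Separating variables and integrating:
ln|y| = x^3/9 + C

General solution: y = Ce^(x^3/9)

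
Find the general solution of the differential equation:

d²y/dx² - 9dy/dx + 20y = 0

Characteristic equation: r² - 9r + 20 = 0
Roots: r = 4, 5 (distinct real)
General solution: y = C₁e^(4x) + C₂e^(5x)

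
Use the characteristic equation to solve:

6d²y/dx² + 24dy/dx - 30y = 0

Characteristic equation: 6r² + 24r - 30 = 0
Divide by 6: r² + 4r - 5 = 0
Roots: r = 1, -5 (distinct real)
General solution: y = C₁e^x + C₂e^(-5x)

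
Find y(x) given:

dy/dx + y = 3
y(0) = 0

General solution: y = 3 + Ce^(-x)
Applying y(0) = 0: C = 0 - 3 = -3
Particular solution: y = 3 - 3e^(-x)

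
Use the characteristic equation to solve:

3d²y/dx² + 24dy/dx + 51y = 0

Characteristic equation: 3r² + 24r + 51 = 0
Divide by 3: r² + 8r + 17 = 0
Roots: r = -4 ± i (complex conjugates)
General solution: y = e^(-4x)(C₁cos(x) + C₂sin(x))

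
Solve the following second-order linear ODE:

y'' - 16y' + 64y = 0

Characteristic equation: r² - 16r + 64 = 0
Factored: (r - 8)² = 0
Repeated root: r = 8
General solution: y = (C₁ + C₂x)e^(8x)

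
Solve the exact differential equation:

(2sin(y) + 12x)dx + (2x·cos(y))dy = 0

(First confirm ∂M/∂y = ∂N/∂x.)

Verify exactness: ∂M/∂y = ∂N/∂x ✓
Find F(x,y) such that ∂F/∂x = M, ∂F/∂y = N
Solution: 2x·sin(y) + 6x² = C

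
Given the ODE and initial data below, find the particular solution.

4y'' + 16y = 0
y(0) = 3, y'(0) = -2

General solution: y = C₁cos(2x) + C₂sin(2x)
Complex roots r = ±2i
Applying ICs: C₁ = 3, C₂ = -1
Particular solution: y = 3cos(2x) - sin(2x)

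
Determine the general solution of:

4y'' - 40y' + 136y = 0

Characteristic equation: 4r² - 40r + 136 = 0
Divide by 4: r² - 10r + 34 = 0
Roots: r = 5 ± 3i (complex conjugates)
General solution: y = e^(5x)(C₁cos(3x) + C₂sin(3x))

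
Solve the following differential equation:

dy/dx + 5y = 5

Using integrating factor method:

General solution: y = 1 + Ce^(-5x)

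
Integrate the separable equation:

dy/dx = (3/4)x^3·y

Separating variables and integrating:
ln|y| = 3x^4/16 + C

General solution: y = Ce^(3x^4/16)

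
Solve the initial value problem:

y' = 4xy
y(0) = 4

General solution: y = Ce^(2x²)
Applying IC y(0) = 4:
Particular solution: y = 4e^(2x²)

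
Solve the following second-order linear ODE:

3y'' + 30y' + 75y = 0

Characteristic equation: 3r² + 30r + 75 = 0
Divide by 3: r² + 10r + 25 = 0
Factored: (r + 5)² = 0
Repeated root: r = -5
General solution: y = (C₁ + C₂x)e^(-5x)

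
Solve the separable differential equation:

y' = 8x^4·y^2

Separating variables and integrating:
-1/y = 8x^5/5 + C

General solution: y^-1 = (-8/5)x^5 + C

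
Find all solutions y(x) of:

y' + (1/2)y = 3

Using integrating factor method:

General solution: y = 6 + Ce^(-x/2)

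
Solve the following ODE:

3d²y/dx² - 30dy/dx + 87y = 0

Characteristic equation: 3r² - 30r + 87 = 0
Divide by 3: r² - 10r + 29 = 0
Roots: r = 5 ± 2i (complex conjugates)
General solution: y = e^(5x)(C₁cos(2x) + C₂sin(2x))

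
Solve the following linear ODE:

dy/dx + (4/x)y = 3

Using integrating factor method:

General solution: y = (3/5)x + Cx^(-4)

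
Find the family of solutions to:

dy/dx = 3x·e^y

Separating variables and integrating:
-e^(-y) = 3x²/2 + C

General solution: y = -ln(C - 3x²/2)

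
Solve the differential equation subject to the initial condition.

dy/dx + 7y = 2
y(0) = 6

General solution: y = 2/7 + Ce^(-7x)
Applying y(0) = 6: C = 6 - 2/7 = 40/7
Particular solution: y = 2/7 + (40/7)e^(-7x)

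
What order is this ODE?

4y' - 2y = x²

The order is 1 (highest derivative is of order 1).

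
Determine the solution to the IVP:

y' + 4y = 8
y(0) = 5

General solution: y = 2 + Ce^(-4x)
Applying y(0) = 5: C = 5 - 2 = 3
Particular solution: y = 2 + 3e^(-4x)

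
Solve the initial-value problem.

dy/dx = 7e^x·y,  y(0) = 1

General solution: y = Ce^(7e^x)
Applying IC y(0) = 1:
Particular solution: y = e^(7(e^x - 1))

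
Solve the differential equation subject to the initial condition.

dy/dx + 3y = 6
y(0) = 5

General solution: y = 2 + Ce^(-3x)
Applying y(0) = 5: C = 5 - 2 = 3
Particular solution: y = 2 + 3e^(-3x)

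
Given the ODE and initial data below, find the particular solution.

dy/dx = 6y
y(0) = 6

General solution: y = Ce^(6x)
Applying IC y(0) = 6:
Particular solution: y = 6e^(6x)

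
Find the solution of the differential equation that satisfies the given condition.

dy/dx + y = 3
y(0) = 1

General solution: y = 3 + Ce^(-x)
Applying y(0) = 1: C = 1 - 3 = -2
Particular solution: y = 3 - 2e^(-x)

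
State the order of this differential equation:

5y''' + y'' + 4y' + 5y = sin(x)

The order is 3 (highest derivative is of order 3).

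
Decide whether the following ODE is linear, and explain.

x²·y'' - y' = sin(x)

Linear (y and its derivatives appear to the first power only, no products of y terms)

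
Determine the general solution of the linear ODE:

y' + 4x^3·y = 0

Using integrating factor method:

General solution: y = Ce^(-x^4)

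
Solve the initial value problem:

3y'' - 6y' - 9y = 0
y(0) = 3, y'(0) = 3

General solution: y = C₁e^(3x) + C₂e^(-x)
Applying ICs: C₁ = 3/2, C₂ = 3/2
Particular solution: y = (3/2)e^(3x) + (3/2)e^(-x)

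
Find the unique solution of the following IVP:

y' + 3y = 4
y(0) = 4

General solution: y = 4/3 + Ce^(-3x)
Applying y(0) = 4: C = 4 - 4/3 = 8/3
Particular solution: y = 4/3 + (8/3)e^(-3x)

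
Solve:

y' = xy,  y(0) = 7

General solution: y = Ce^(x²/2)
Applying IC y(0) = 7:
Particular solution: y = 7e^(x²/2)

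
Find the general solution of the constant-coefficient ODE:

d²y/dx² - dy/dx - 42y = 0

Characteristic equation: r² - r - 42 = 0
Roots: r = 7, -6 (distinct real)
General solution: y = C₁e^(7x) + C₂e^(-6x)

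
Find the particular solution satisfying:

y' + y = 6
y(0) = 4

General solution: y = 6 + Ce^(-x)
Applying y(0) = 4: C = 4 - 6 = -2
Particular solution: y = 6 - 2e^(-x)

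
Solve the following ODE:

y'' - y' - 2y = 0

Characteristic equation: r² - r - 2 = 0
Roots: r = 2, -1 (distinct real)
General solution: y = C₁e^(2x) + C₂e^(-x)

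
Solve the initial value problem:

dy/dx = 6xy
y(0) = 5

General solution: y = Ce^(3x²)
Applying IC y(0) = 5:
Particular solution: y = 5e^(3x²)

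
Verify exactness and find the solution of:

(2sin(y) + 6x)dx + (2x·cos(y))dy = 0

Verify exactness: ∂M/∂y = ∂N/∂x ✓
Find F(x,y) such that ∂F/∂x = M, ∂F/∂y = N
Solution: 2x·sin(y) + 3x² = C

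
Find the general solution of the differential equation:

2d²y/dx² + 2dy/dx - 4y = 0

Characteristic equation: 2r² + 2r - 4 = 0
Divide by 2: r² + r - 2 = 0
Roots: r = 1, -2 (distinct real)
General solution: y = C₁e^x + C₂e^(-2x)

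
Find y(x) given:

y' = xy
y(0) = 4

General solution: y = Ce^(x²/2)
Applying IC y(0) = 4:
Particular solution: y = 4e^(x²/2)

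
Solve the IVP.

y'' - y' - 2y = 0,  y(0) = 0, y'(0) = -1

General solution: y = C₁e^(2x) + C₂e^(-x)
Applying ICs: C₁ = -1/3, C₂ = 1/3
Particular solution: y = -(1/3)e^(2x) + (1/3)e^(-x)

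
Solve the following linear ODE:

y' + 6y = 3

Using integrating factor method:

General solution: y = 1/2 + Ce^(-6x)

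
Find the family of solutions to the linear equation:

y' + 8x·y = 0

Using integrating factor method:

General solution: y = Ce^(-4x^2)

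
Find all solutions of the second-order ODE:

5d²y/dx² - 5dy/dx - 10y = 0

Characteristic equation: 5r² - 5r - 10 = 0
Divide by 5: r² - r - 2 = 0
Roots: r = 2, -1 (distinct real)
General solution: y = C₁e^(2x) + C₂e^(-x)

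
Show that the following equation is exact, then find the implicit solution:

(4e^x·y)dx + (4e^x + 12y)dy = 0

Verify exactness: ∂M/∂y = ∂N/∂x ✓
Find F(x,y) such that ∂F/∂x = M, ∂F/∂y = N
Solution: 4e^x·y + 6y² = C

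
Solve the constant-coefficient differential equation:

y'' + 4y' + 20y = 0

Characteristic equation: r² + 4r + 20 = 0
Roots: r = -2 ± 4i (complex conjugates)
General solution: y = e^(-2x)(C₁cos(4x) + C₂sin(4x))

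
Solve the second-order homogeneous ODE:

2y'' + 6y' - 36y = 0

Characteristic equation: 2r² + 6r - 36 = 0
Divide by 2: r² + 3r - 18 = 0
Roots: r = 3, -6 (distinct real)
General solution: y = C₁e^(3x) + C₂e^(-6x)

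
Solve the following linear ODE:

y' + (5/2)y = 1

Using integrating factor method:

General solution: y = 2/5 + Ce^(-5x/2)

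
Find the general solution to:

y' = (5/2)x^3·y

Separating variables and integrating:
ln|y| = 5x^4/8 + C

General solution: y = Ce^(5x^4/8)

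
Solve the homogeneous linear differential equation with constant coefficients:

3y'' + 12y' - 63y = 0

Characteristic equation: 3r² + 12r - 63 = 0
Divide by 3: r² + 4r - 21 = 0
Roots: r = 3, -7 (distinct real)
General solution: y = C₁e^(3x) + C₂e^(-7x)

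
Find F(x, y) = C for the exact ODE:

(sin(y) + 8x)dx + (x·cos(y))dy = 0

Verify exactness: ∂M/∂y = ∂N/∂x ✓
Find F(x,y) such that ∂F/∂x = M, ∂F/∂y = N
Solution: x·sin(y) + 4x² = C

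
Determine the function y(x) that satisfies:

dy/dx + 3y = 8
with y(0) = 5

General solution: y = 8/3 + Ce^(-3x)
Applying y(0) = 5: C = 5 - 8/3 = 7/3
Particular solution: y = 8/3 + (7/3)e^(-3x)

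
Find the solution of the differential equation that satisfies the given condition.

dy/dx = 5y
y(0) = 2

General solution: y = Ce^(5x)
Applying IC y(0) = 2:
Particular solution: y = 2e^(5x)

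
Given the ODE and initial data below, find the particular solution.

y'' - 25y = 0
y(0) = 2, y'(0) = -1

General solution: y = C₁e^(5x) + C₂e^(-5x)
Applying ICs: C₁ = 9/10, C₂ = 11/10
Particular solution: y = (9/10)e^(5x) + (11/10)e^(-5x)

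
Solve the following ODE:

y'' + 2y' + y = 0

Characteristic equation: r² + 2r + 1 = 0
Factored: (r + 1)² = 0
Repeated root: r = -1
General solution: y = (C₁ + C₂x)e^(-x)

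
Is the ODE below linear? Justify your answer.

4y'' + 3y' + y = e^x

Yes. Linear (y and its derivatives appear to the first power only, no products of y terms)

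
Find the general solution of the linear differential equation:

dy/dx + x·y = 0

Using integrating factor method:

General solution: y = Ce^(-x^2/2)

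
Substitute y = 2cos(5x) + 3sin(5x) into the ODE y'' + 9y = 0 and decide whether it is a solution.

Verification:
y'' = -50cos(5x) - 75sin(5x)
y'' + 9y ≠ 0 (frequency mismatch: got 25 instead of 9)

No, it is not a solution.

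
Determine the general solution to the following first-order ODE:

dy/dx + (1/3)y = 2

Using integrating factor method:

General solution: y = 6 + Ce^(-x/3)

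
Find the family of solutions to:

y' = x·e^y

Separating variables and integrating:
-e^(-y) = x²/2 + C

General solution: y = -ln(C - x²/2)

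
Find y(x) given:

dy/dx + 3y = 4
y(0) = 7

General solution: y = 4/3 + Ce^(-3x)
Applying y(0) = 7: C = 7 - 4/3 = 17/3
Particular solution: y = 4/3 + (17/3)e^(-3x)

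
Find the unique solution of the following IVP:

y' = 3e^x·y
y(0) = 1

General solution: y = Ce^(3e^x)
Applying IC y(0) = 1:
Particular solution: y = e^(3(e^x - 1))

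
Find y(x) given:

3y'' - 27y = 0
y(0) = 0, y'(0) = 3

General solution: y = C₁e^(3x) + C₂e^(-3x)
Applying ICs: C₁ = 1/2, C₂ = -1/2
Particular solution: y = (1/2)e^(3x) - (1/2)e^(-3x)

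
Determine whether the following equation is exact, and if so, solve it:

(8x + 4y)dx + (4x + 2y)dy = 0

Verify exactness: ∂M/∂y = ∂N/∂x ✓
Find F(x,y) such that ∂F/∂x = M, ∂F/∂y = N
Solution: 4x² + 4xy + y² = C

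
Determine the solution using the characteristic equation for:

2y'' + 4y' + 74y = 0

Characteristic equation: 2r² + 4r + 74 = 0
Divide by 2: r² + 2r + 37 = 0
Roots: r = -1 ± 6i (complex conjugates)
General solution: y = e^(-x)(C₁cos(6x) + C₂sin(6x))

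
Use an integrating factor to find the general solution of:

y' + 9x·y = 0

Using integrating factor method:

General solution: y = Ce^(-9x^2/2)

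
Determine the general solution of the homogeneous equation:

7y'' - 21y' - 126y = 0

Characteristic equation: 7r² - 21r - 126 = 0
Divide by 7: r² - 3r - 18 = 0
Roots: r = 6, -3 (distinct real)
General solution: y = C₁e^(6x) + C₂e^(-3x)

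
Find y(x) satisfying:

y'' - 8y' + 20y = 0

Characteristic equation: r² - 8r + 20 = 0
Roots: r = 4 ± 2i (complex conjugates)
General solution: y = e^(4x)(C₁cos(2x) + C₂sin(2x))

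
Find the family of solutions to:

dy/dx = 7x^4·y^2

Separating variables and integrating:
-1/y = 7x^5/5 + C

General solution: y^-1 = (-7/5)x^5 + C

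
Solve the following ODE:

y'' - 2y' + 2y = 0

Characteristic equation: r² - 2r + 2 = 0
Roots: r = 1 ± i (complex conjugates)
General solution: y = e^x(C₁cos(x) + C₂sin(x))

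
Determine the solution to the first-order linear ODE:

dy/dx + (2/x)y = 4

Using integrating factor method:

General solution: y = (4/3)x + Cx^(-2)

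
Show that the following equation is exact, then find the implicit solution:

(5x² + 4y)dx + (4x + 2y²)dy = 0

Verify exactness: ∂M/∂y = ∂N/∂x ✓
Find F(x,y) such that ∂F/∂x = M, ∂F/∂y = N
Solution: 5x³/3 + 4xy + 2y³/3 = C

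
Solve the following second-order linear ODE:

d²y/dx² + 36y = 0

Characteristic equation: r² + 36 = 0
Roots: r = ±6i (complex conjugates)
General solution: y = C₁cos(6x) + C₂sin(6x)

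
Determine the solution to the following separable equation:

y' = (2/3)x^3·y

Separating variables and integrating:
ln|y| = x^4/6 + C

General solution: y = Ce^(x^4/6)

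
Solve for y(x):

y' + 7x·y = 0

Using integrating factor method:

General solution: y = Ce^(-7x^2/2)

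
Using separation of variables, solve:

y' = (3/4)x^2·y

Separating variables and integrating:
ln|y| = x^3/4 + C

General solution: y = Ce^(x^3/4)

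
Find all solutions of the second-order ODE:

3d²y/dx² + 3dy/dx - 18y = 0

Characteristic equation: 3r² + 3r - 18 = 0
Divide by 3: r² + r - 6 = 0
Roots: r = 2, -3 (distinct real)
General solution: y = C₁e^(2x) + C₂e^(-3x)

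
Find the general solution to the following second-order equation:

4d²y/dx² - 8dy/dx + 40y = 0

Characteristic equation: 4r² - 8r + 40 = 0
Divide by 4: r² - 2r + 10 = 0
Roots: r = 1 ± 3i (complex conjugates)
General solution: y = e^x(C₁cos(3x) + C₂sin(3x))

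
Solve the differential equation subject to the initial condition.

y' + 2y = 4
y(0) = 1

General solution: y = 2 + Ce^(-2x)
Applying y(0) = 1: C = 1 - 2 = -1
Particular solution: y = 2 - e^(-2x)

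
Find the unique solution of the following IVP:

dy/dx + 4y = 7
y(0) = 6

General solution: y = 7/4 + Ce^(-4x)
Applying y(0) = 6: C = 6 - 7/4 = 17/4
Particular solution: y = 7/4 + (17/4)e^(-4x)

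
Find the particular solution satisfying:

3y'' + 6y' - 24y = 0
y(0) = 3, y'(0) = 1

General solution: y = C₁e^(2x) + C₂e^(-4x)
Applying ICs: C₁ = 13/6, C₂ = 5/6
Particular solution: y = (13/6)e^(2x) + (5/6)e^(-4x)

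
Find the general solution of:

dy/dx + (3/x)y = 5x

Using integrating factor method:

General solution: y = x^2 + Cx^(-3)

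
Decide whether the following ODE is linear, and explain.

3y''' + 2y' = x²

Linear (y and its derivatives appear to the first power only, no products of y terms)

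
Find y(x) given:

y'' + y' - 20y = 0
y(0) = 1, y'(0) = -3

General solution: y = C₁e^(4x) + C₂e^(-5x)
Applying ICs: C₁ = 2/9, C₂ = 7/9
Particular solution: y = (2/9)e^(4x) + (7/9)e^(-5x)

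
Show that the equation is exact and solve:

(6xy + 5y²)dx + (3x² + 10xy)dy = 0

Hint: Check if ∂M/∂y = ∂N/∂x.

Verify exactness: ∂M/∂y = ∂N/∂x ✓
Find F(x,y) such that ∂F/∂x = M, ∂F/∂y = N
Solution: 3x²y + 5xy² = C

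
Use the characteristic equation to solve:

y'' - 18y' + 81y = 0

Characteristic equation: r² - 18r + 81 = 0
Factored: (r - 9)² = 0
Repeated root: r = 9
General solution: y = (C₁ + C₂x)e^(9x)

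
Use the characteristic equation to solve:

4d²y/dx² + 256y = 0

Characteristic equation: 4r² + 256 = 0
Divide by 4: r² + 64 = 0
Roots: r = ±8i (complex conjugates)
General solution: y = C₁cos(8x) + C₂sin(8x)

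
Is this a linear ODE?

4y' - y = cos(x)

Yes. Linear (y and its derivatives appear to the first power only, no products of y terms)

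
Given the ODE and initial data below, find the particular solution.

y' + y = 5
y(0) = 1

General solution: y = 5 + Ce^(-x)
Applying y(0) = 1: C = 1 - 5 = -4
Particular solution: y = 5 - 4e^(-x)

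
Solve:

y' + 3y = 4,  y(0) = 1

General solution: y = 4/3 + Ce^(-3x)
Applying y(0) = 1: C = 1 - 4/3 = -1/3
Particular solution: y = 4/3 - (1/3)e^(-3x)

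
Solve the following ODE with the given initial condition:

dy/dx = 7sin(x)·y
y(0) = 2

General solution: y = Ce^(-7cos(x))
Applying IC y(0) = 2:
Particular solution: y = 2e^(7(1-cos(x)))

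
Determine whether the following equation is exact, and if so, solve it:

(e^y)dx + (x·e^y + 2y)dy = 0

Verify exactness: ∂M/∂y = ∂N/∂x ✓
Find F(x,y) such that ∂F/∂x = M, ∂F/∂y = N
Solution: x·e^y + y² = C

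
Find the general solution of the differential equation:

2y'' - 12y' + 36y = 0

Characteristic equation: 2r² - 12r + 36 = 0
Divide by 2: r² - 6r + 18 = 0
Roots: r = 3 ± 3i (complex conjugates)
General solution: y = e^(3x)(C₁cos(3x) + C₂sin(3x))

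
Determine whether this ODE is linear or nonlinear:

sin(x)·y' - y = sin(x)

Linear (y and its derivatives appear to the first power only, no products of y terms)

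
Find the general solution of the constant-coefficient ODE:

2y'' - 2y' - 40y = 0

Characteristic equation: 2r² - 2r - 40 = 0
Divide by 2: r² - r - 20 = 0
Roots: r = 5, -4 (distinct real)
General solution: y = C₁e^(5x) + C₂e^(-4x)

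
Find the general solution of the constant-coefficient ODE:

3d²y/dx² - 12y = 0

Characteristic equation: 3r² - 12 = 0
Divide by 3: r² - 4 = 0
Roots: r = 2, -2 (distinct real)
General solution: y = C₁e^(2x) + C₂e^(-2x)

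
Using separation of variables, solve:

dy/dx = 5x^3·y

Separating variables and integrating:
ln|y| = 5x^4/4 + C

General solution: y = Ce^(5x^4/4)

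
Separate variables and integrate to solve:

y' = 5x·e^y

Separating variables and integrating:
-e^(-y) = 5x²/2 + C

General solution: y = -ln(C - 5x²/2)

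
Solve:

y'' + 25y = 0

Characteristic equation: r² + 25 = 0
Roots: r = ±5i (complex conjugates)
General solution: y = C₁cos(5x) + C₂sin(5x)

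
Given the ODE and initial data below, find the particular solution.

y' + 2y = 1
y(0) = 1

General solution: y = 1/2 + Ce^(-2x)
Applying y(0) = 1: C = 1 - 1/2 = 1/2
Particular solution: y = 1/2 + (1/2)e^(-2x)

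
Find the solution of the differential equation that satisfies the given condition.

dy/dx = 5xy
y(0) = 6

General solution: y = Ce^(5x²/2)
Applying IC y(0) = 6:
Particular solution: y = 6e^(5x²/2)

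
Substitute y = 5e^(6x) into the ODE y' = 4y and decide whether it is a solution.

Verification:
y = 5e^(6x)
y' = 30e^(6x)
But 4y = 20e^(6x)
y' ≠ 4y — the derivative does not match

No, it is not a solution.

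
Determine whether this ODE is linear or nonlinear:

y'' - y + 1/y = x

Nonlinear (1/y term)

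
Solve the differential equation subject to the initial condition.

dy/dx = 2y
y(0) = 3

General solution: y = Ce^(2x)
Applying IC y(0) = 3:
Particular solution: y = 3e^(2x)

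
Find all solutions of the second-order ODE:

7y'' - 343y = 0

Characteristic equation: 7r² - 343 = 0
Divide by 7: r² - 49 = 0
Roots: r = 7, -7 (distinct real)
General solution: y = C₁e^(7x) + C₂e^(-7x)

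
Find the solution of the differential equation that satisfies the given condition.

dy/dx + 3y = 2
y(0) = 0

General solution: y = 2/3 + Ce^(-3x)
Applying y(0) = 0: C = 0 - 2/3 = -2/3
Particular solution: y = 2/3 - (2/3)e^(-3x)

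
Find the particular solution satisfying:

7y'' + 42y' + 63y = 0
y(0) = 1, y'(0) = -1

General solution: y = (C₁ + C₂x)e^(-3x)
Repeated root r = -3
Applying ICs: C₁ = 1, C₂ = 2
Particular solution: y = (1 + 2x)e^(-3x)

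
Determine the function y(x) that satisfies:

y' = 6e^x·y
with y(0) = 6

General solution: y = Ce^(6e^x)
Applying IC y(0) = 6:
Particular solution: y = 6e^(6(e^x - 1))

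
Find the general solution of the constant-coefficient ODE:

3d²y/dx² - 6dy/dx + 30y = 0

Characteristic equation: 3r² - 6r + 30 = 0
Divide by 3: r² - 2r + 10 = 0
Roots: r = 1 ± 3i (complex conjugates)
General solution: y = e^x(C₁cos(3x) + C₂sin(3x))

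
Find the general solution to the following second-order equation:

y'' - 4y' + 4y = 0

Characteristic equation: r² - 4r + 4 = 0
Factored: (r - 2)² = 0
Repeated root: r = 2
General solution: y = (C₁ + C₂x)e^(2x)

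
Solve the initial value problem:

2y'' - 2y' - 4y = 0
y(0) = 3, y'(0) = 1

General solution: y = C₁e^(2x) + C₂e^(-x)
Applying ICs: C₁ = 4/3, C₂ = 5/3
Particular solution: y = (4/3)e^(2x) + (5/3)e^(-x)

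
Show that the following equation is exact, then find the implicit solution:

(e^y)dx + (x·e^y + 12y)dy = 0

Verify exactness: ∂M/∂y = ∂N/∂x ✓
Find F(x,y) such that ∂F/∂x = M, ∂F/∂y = N
Solution: x·e^y + 6y² = C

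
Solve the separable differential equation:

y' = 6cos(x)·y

Separating variables and integrating:
ln|y| = 6sin(x) + C

General solution: y = Ce^(6sin(x))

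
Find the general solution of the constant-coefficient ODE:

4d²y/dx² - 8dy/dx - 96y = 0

Characteristic equation: 4r² - 8r - 96 = 0
Divide by 4: r² - 2r - 24 = 0
Roots: r = 6, -4 (distinct real)
General solution: y = C₁e^(6x) + C₂e^(-4x)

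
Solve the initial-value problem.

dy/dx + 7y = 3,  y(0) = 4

General solution: y = 3/7 + Ce^(-7x)
Applying y(0) = 4: C = 4 - 3/7 = 25/7
Particular solution: y = 3/7 + (25/7)e^(-7x)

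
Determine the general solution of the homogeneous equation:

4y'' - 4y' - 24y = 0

Characteristic equation: 4r² - 4r - 24 = 0
Divide by 4: r² - r - 6 = 0
Roots: r = 3, -2 (distinct real)
General solution: y = C₁e^(3x) + C₂e^(-2x)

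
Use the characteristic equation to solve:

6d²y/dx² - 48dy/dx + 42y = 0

Characteristic equation: 6r² - 48r + 42 = 0
Divide by 6: r² - 8r + 7 = 0
Roots: r = 1, 7 (distinct real)
General solution: y = C₁e^x + C₂e^(7x)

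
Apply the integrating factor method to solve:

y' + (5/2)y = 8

Using integrating factor method:

General solution: y = 16/5 + Ce^(-5x/2)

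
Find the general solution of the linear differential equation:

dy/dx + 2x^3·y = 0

Using integrating factor method:

General solution: y = Ce^(-x^4/2)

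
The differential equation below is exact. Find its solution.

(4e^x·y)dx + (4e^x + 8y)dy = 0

Verify exactness: ∂M/∂y = ∂N/∂x ✓
Find F(x,y) such that ∂F/∂x = M, ∂F/∂y = N
Solution: 4e^x·y + 4y² = C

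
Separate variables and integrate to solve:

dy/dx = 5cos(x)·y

Separating variables and integrating:
ln|y| = 5sin(x) + C

General solution: y = Ce^(5sin(x))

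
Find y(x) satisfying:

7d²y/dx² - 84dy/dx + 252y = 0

Characteristic equation: 7r² - 84r + 252 = 0
Divide by 7: r² - 12r + 36 = 0
Factored: (r - 6)² = 0
Repeated root: r = 6
General solution: y = (C₁ + C₂x)e^(6x)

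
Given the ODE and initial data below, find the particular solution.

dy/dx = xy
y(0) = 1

General solution: y = Ce^(x²/2)
Applying IC y(0) = 1:
Particular solution: y = e^(x²/2)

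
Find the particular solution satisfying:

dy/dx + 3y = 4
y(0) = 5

General solution: y = 4/3 + Ce^(-3x)
Applying y(0) = 5: C = 5 - 4/3 = 11/3
Particular solution: y = 4/3 + (11/3)e^(-3x)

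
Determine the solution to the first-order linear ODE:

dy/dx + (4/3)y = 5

Using integrating factor method:

General solution: y = 15/4 + Ce^(-4x/3)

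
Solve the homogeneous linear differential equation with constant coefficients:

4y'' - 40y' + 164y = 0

Characteristic equation: 4r² - 40r + 164 = 0
Divide by 4: r² - 10r + 41 = 0
Roots: r = 5 ± 4i (complex conjugates)
General solution: y = e^(5x)(C₁cos(4x) + C₂sin(4x))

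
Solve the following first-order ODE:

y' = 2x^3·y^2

Separating variables and integrating:
-1/y = x^4/2 + C

General solution: y^-1 = (-1/2)x^4 + C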